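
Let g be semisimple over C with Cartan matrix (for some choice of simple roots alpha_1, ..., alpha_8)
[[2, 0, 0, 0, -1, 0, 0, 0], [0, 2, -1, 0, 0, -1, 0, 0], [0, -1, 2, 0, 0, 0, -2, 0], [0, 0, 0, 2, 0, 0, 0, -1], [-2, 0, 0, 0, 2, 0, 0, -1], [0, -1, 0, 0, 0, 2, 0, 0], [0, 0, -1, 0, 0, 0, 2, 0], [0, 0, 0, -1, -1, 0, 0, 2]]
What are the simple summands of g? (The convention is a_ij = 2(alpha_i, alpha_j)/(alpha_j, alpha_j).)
B_4 ⊕ B_4

The diagram associated to this matrix has two connected components: the simple roots {alpha_2, alpha_3, alpha_6, alpha_7} form a chain of 4 nodes with a double edge at one end; the terminal node there is the unique short simple root (B_4), and {alpha_1, alpha_4, alpha_5, alpha_8} form a chain of 4 nodes with a double edge at one end; the terminal node there is the unique short simple root (B_4). A semisimple Lie algebra decomposes uniquely as the direct sum of simple ideals, one per connected component of its Dynkin diagram, so g ≅ B_4 ⊕ B_4 (dimension 36 + 36 = 72).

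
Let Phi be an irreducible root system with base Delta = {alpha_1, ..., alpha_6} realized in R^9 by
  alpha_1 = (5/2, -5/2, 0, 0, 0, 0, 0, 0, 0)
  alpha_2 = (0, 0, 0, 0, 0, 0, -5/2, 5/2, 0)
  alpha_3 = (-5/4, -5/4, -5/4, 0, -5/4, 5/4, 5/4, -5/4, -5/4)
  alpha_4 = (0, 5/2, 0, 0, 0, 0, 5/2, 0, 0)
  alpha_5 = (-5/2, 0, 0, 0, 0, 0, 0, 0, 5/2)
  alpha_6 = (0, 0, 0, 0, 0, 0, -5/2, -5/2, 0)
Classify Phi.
type E_6

Compute the Cartan integers a_ij = 2(alpha_i, alpha_j)/(alpha_j, alpha_j); the resulting 6x6 Cartan matrix is
[[2, 0, 0, -1, -1, 0], [0, 2, -1, -1, 0, 0], [0, -1, 2, 0, 0, 0], [-1, -1, 0, 2, 0, -1], [-1, 0, 0, 0, 2, 0], [0, 0, 0, -1, 0, 2]].
All simple roots have the same length, so the diagram is simply laced. The associated Dynkin diagram is a chain of 5 nodes with one extra node attached to the third node from one end (E_6), so the type is E_6.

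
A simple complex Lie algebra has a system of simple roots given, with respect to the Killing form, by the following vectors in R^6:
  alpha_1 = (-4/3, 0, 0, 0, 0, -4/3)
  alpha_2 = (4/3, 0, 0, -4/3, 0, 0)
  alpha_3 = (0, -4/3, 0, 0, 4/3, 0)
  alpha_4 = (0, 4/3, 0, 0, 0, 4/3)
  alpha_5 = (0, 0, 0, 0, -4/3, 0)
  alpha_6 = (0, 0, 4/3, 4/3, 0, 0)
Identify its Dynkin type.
B_6

Compute the Cartan integers a_ij = 2(alpha_i, alpha_j)/(alpha_j, alpha_j); the resulting 6x6 Cartan matrix is
[[2, -1, 0, -1, 0, 0], [-1, 2, 0, 0, 0, -1], [0, 0, 2, -1, -2, 0], [-1, 0, -1, 2, 0, 0], [0, 0, -1, 0, 2, 0], [0, -1, 0, 0, 0, 2]].
The roots have two lengths (squared-length ratio 2:1); the short ones are alpha_{5}. The associated Dynkin diagram is a chain of 6 nodes with a double edge at one end; the terminal node there is the unique short simple root (B_6), so the type is B_6 (the algebra so(13)).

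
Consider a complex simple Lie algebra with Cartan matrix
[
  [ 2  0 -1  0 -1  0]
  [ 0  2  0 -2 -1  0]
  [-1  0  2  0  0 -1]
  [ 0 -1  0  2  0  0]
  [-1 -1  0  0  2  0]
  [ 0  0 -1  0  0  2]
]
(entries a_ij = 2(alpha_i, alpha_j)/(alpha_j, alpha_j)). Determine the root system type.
B_6 (so(13))

The matrix has rank 6 with 2's on the diagonal. Reading the off-diagonal entries as Dynkin edges (a single edge where a_ij = a_ji = -1; a double or triple edge where a_ij * a_ji = 2 or 3), the diagram is a chain of 6 nodes with a double edge at one end; the terminal node there is the unique short simple root (B_6). One simple-root ordering that puts it in standard form is (alpha_6, alpha_3, alpha_1, alpha_5, alpha_2, alpha_4). So the algebra is type B_6, i.e. so(13).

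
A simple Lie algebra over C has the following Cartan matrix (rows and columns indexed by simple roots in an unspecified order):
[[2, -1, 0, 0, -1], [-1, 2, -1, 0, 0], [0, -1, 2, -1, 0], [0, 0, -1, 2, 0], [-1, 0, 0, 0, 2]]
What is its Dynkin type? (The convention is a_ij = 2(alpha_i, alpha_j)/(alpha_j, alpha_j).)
The matrix has rank 5 with 2's on the diagonal. Reading the off-diagonal entries as Dynkin edges (a single edge where a_ij = a_ji = -1; a double or triple edge where a_ij * a_ji = 2 or 3), the diagram is a chain of 5 nodes with single edges (A_5). One simple-root ordering that puts it in standard form is (alpha_5, alpha_1, alpha_2, alpha_3, alpha_4). So the algebra is type A_5, i.e. sl(6).

A_5 (sl(6))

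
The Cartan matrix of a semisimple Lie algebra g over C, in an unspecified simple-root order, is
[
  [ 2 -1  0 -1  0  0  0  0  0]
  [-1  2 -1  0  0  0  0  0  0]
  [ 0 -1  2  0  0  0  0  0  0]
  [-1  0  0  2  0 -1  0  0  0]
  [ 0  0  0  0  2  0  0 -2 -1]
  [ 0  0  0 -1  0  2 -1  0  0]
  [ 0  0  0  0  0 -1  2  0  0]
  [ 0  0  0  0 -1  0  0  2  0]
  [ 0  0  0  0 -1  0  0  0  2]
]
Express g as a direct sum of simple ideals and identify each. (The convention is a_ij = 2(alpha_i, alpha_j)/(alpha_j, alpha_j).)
A_6 ⊕ B_3

The diagram associated to this matrix has two connected components: the simple roots {alpha_1, alpha_2, alpha_3, alpha_4, alpha_6, alpha_7} form a chain of 6 nodes with single edges (A_6), and {alpha_5, alpha_8, alpha_9} form a chain of 3 nodes with a double edge at one end; the terminal node there is the unique short simple root (B_3). A semisimple Lie algebra decomposes uniquely as the direct sum of simple ideals, one per connected component of its Dynkin diagram, so g ≅ A_6 ⊕ B_3 (dimension 48 + 21 = 69).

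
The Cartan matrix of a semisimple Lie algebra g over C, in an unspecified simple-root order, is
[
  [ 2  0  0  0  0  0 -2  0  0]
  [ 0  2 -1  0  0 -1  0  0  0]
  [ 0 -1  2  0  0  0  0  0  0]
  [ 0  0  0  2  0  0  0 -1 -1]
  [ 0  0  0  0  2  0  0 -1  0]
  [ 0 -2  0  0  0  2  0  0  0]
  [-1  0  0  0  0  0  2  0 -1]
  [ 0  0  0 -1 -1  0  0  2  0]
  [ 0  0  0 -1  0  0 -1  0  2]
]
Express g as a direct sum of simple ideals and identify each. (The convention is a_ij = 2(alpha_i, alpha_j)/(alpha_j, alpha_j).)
type C_3 ⊕ type C_6

The diagram associated to this matrix has two connected components: the simple roots {alpha_2, alpha_3, alpha_6} form a chain of 3 nodes with a double edge at one end; the terminal node there is the unique long simple root (C_3), and {alpha_1, alpha_4, alpha_5, alpha_7, alpha_8, alpha_9} form a chain of 6 nodes with a double edge at one end; the terminal node there is the unique long simple root (C_6). A semisimple Lie algebra decomposes uniquely as the direct sum of simple ideals, one per connected component of its Dynkin diagram, so g ≅ C_3 ⊕ C_6 (dimension 21 + 78 = 99).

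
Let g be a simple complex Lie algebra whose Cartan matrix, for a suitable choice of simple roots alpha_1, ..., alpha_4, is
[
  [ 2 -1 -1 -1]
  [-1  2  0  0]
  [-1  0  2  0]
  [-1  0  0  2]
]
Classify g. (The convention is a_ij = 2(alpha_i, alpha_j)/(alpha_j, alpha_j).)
type D_4

The matrix has rank 4 with 2's on the diagonal. Reading the off-diagonal entries as Dynkin edges (a single edge where a_ij = a_ji = -1; a double or triple edge where a_ij * a_ji = 2 or 3), the diagram is a chain of 2 nodes with a fork of two nodes at one end (D_4). One simple-root ordering that puts it in standard form is (alpha_3, alpha_1, alpha_4, alpha_2). So the algebra is type D_4, i.e. so(8).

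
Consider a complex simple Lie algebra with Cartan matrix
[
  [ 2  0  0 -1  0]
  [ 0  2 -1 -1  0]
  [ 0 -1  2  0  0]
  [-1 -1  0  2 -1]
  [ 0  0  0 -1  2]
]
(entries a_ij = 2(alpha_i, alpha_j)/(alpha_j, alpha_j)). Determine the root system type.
The matrix has rank 5 with 2's on the diagonal. Reading the off-diagonal entries as Dynkin edges (a single edge where a_ij = a_ji = -1; a double or triple edge where a_ij * a_ji = 2 or 3), the diagram is a chain of 3 nodes with a fork of two nodes at one end (D_5). One simple-root ordering that puts it in standard form is (alpha_3, alpha_2, alpha_4, alpha_1, alpha_5). So the algebra is type D_5, i.e. so(10).

D_5 (so(10))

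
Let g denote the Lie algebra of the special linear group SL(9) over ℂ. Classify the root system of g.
This is sl(9), which has dimension 9^2 - 1 = 80 and rank 9 - 1 = 8 (a Cartan subalgebra is the diagonal traceless matrices). In the classification of classical Lie algebras, the special linear algebra sl(n+1) has type A_n; here n = 8, so the Dynkin diagram is a chain of 8 nodes with single edges (A_8). Hence the type is A_8.

A8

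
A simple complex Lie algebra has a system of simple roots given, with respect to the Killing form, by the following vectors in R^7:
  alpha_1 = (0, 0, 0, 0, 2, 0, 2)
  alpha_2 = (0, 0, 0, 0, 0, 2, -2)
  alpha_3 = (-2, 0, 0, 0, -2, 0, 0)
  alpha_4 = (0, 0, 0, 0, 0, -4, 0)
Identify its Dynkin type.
Compute the Cartan integers a_ij = 2(alpha_i, alpha_j)/(alpha_j, alpha_j); the resulting 4x4 Cartan matrix is
[[2, -1, -1, 0], [-1, 2, 0, -1], [-1, 0, 2, 0], [0, -2, 0, 2]].
The roots have two lengths (squared-length ratio 2:1); the short ones are alpha_{1,2,3}. The associated Dynkin diagram is a chain of 4 nodes with a double edge at one end; the terminal node there is the unique long simple root (C_4), so the type is C_4 (the algebra sp(8)).

type C_4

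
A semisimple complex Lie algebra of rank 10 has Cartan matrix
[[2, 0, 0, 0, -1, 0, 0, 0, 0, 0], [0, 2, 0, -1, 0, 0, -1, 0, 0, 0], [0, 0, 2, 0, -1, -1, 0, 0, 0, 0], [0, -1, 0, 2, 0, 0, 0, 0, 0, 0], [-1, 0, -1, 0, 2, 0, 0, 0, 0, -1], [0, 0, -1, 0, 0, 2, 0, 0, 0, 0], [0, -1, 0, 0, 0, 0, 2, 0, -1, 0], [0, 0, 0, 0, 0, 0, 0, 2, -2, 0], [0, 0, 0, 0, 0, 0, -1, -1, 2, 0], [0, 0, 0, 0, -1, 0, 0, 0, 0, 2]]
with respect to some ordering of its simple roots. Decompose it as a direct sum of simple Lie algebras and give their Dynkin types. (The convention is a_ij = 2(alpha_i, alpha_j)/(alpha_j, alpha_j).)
The diagram associated to this matrix has two connected components: the simple roots {alpha_2, alpha_4, alpha_7, alpha_8, alpha_9} form a chain of 5 nodes with a double edge at one end; the terminal node there is the unique long simple root (C_5), and {alpha_1, alpha_3, alpha_5, alpha_6, alpha_10} form a chain of 3 nodes with a fork of two nodes at one end (D_5). A semisimple Lie algebra decomposes uniquely as the direct sum of simple ideals, one per connected component of its Dynkin diagram, so g ≅ C_5 ⊕ D_5 (dimension 55 + 45 = 100).

type C_5 ⊕ type D_5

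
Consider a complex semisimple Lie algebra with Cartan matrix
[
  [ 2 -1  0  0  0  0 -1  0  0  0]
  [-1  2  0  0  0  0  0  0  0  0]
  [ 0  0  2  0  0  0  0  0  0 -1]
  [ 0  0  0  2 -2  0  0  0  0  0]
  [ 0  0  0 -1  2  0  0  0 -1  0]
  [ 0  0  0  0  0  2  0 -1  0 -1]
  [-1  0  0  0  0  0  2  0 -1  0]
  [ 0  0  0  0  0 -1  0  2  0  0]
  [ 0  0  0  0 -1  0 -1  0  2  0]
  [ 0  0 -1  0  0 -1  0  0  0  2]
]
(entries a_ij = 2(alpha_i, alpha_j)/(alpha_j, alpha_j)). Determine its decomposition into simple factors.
The diagram associated to this matrix has two connected components: the simple roots {alpha_3, alpha_6, alpha_8, alpha_10} form a chain of 4 nodes with single edges (A_4), and {alpha_1, alpha_2, alpha_4, alpha_5, alpha_7, alpha_9} form a chain of 6 nodes with a double edge at one end; the terminal node there is the unique long simple root (C_6). A semisimple Lie algebra decomposes uniquely as the direct sum of simple ideals, one per connected component of its Dynkin diagram, so g ≅ A_4 ⊕ C_6 (dimension 24 + 78 = 102).

A_4 ⊕ C_6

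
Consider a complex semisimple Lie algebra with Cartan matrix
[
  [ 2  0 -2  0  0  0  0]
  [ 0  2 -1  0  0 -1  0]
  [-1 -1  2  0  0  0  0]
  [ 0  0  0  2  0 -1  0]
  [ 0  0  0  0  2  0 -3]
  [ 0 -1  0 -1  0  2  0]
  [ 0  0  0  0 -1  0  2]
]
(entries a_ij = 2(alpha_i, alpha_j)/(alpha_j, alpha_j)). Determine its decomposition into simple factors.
C_5 (sp(10)) + G_2

The diagram associated to this matrix has two connected components: the simple roots {alpha_1, alpha_2, alpha_3, alpha_4, alpha_6} form a chain of 5 nodes with a double edge at one end; the terminal node there is the unique long simple root (C_5), and {alpha_5, alpha_7} form two nodes joined by a triple edge (G_2). A semisimple Lie algebra decomposes uniquely as the direct sum of simple ideals, one per connected component of its Dynkin diagram, so g ≅ C_5 ⊕ G_2 (dimension 55 + 14 = 69).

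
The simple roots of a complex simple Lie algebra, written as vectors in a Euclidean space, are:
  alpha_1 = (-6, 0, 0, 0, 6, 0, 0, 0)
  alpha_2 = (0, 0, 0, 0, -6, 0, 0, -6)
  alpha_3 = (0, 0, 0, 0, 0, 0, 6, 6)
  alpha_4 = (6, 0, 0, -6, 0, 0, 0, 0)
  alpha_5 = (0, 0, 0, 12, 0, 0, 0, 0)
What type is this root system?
Compute the Cartan integers a_ij = 2(alpha_i, alpha_j)/(alpha_j, alpha_j); the resulting 5x5 Cartan matrix is
[[2, -1, 0, -1, 0], [-1, 2, -1, 0, 0], [0, -1, 2, 0, 0], [-1, 0, 0, 2, -1], [0, 0, 0, -2, 2]].
The roots have two lengths (squared-length ratio 2:1); the short ones are alpha_{1,2,3,4}. The associated Dynkin diagram is a chain of 5 nodes with a double edge at one end; the terminal node there is the unique long simple root (C_5), so the type is C_5 (the algebra sp(10)).

C5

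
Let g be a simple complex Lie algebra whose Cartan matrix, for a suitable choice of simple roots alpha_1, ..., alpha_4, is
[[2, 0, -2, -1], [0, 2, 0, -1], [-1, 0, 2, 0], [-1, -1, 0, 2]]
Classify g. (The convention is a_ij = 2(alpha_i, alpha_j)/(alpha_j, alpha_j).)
The matrix has rank 4 with 2's on the diagonal. Reading the off-diagonal entries as Dynkin edges (a single edge where a_ij = a_ji = -1; a double or triple edge where a_ij * a_ji = 2 or 3), the diagram is a chain of 4 nodes with a double edge at one end; the terminal node there is the unique short simple root (B_4). One simple-root ordering that puts it in standard form is (alpha_2, alpha_4, alpha_1, alpha_3). So the algebra is type B_4, i.e. so(9).

B_4 (so(9))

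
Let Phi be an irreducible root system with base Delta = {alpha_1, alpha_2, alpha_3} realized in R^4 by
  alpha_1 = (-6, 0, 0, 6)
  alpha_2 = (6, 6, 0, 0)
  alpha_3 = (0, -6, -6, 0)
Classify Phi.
type A_3

Compute the Cartan integers a_ij = 2(alpha_i, alpha_j)/(alpha_j, alpha_j); the resulting 3x3 Cartan matrix is
[[2, -1, 0], [-1, 2, -1], [0, -1, 2]].
All simple roots have the same length, so the diagram is simply laced. The associated Dynkin diagram is a chain of 3 nodes with single edges (A_3), so the type is A_3 (the algebra sl(4)).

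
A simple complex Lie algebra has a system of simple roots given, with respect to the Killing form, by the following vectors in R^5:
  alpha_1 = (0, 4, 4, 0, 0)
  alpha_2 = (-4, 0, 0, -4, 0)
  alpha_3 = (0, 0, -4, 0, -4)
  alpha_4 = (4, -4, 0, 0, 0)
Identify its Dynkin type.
A_4 (sl(5))

Compute the Cartan integers a_ij = 2(alpha_i, alpha_j)/(alpha_j, alpha_j); the resulting 4x4 Cartan matrix is
[[2, 0, -1, -1], [0, 2, 0, -1], [-1, 0, 2, 0], [-1, -1, 0, 2]].
All simple roots have the same length, so the diagram is simply laced. The associated Dynkin diagram is a chain of 4 nodes with single edges (A_4), so the type is A_4 (the algebra sl(5)).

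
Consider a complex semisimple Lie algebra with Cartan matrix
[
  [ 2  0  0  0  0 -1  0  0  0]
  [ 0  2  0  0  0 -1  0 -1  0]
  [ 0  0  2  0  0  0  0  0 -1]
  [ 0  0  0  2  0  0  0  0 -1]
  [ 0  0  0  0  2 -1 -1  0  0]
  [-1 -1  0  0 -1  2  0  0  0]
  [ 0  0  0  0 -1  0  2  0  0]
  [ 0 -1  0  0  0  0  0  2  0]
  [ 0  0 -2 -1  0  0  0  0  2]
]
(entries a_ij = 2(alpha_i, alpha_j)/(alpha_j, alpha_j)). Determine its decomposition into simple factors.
B_3 (so(7)) + E_6

The diagram associated to this matrix has two connected components: the simple roots {alpha_3, alpha_4, alpha_9} form a chain of 3 nodes with a double edge at one end; the terminal node there is the unique short simple root (B_3), and {alpha_1, alpha_2, alpha_5, alpha_6, alpha_7, alpha_8} form a chain of 5 nodes with one extra node attached to the third node from one end (E_6). A semisimple Lie algebra decomposes uniquely as the direct sum of simple ideals, one per connected component of its Dynkin diagram, so g ≅ B_3 ⊕ E_6 (dimension 21 + 78 = 99).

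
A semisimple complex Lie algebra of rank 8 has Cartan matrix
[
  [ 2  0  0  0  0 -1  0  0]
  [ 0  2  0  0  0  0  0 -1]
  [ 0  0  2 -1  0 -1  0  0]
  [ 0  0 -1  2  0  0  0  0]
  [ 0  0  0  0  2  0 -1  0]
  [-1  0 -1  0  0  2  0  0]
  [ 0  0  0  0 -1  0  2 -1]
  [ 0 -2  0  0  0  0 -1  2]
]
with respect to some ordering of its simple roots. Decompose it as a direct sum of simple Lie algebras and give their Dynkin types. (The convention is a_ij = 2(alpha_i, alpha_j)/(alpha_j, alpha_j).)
The diagram associated to this matrix has two connected components: the simple roots {alpha_1, alpha_3, alpha_4, alpha_6} form a chain of 4 nodes with single edges (A_4), and {alpha_2, alpha_5, alpha_7, alpha_8} form a chain of 4 nodes with a double edge at one end; the terminal node there is the unique short simple root (B_4). A semisimple Lie algebra decomposes uniquely as the direct sum of simple ideals, one per connected component of its Dynkin diagram, so g ≅ A_4 ⊕ B_4 (dimension 24 + 36 = 60).

A4 ⊕ B4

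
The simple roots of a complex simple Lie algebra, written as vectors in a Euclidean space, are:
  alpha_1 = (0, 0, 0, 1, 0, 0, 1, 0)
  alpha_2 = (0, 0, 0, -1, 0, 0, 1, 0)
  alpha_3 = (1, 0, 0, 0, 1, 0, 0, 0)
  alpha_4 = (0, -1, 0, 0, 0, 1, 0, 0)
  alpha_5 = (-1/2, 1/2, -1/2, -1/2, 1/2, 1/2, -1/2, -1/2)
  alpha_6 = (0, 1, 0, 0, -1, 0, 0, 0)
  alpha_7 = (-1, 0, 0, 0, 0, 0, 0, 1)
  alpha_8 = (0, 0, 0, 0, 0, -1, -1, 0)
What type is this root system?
E_8

Compute the Cartan integers a_ij = 2(alpha_i, alpha_j)/(alpha_j, alpha_j); the resulting 8x8 Cartan matrix is
[[2, 0, 0, 0, -1, 0, 0, -1], [0, 2, 0, 0, 0, 0, 0, -1], [0, 0, 2, 0, 0, -1, -1, 0], [0, 0, 0, 2, 0, -1, 0, -1], [-1, 0, 0, 0, 2, 0, 0, 0], [0, 0, -1, -1, 0, 2, 0, 0], [0, 0, -1, 0, 0, 0, 2, 0], [-1, -1, 0, -1, 0, 0, 0, 2]].
All simple roots have the same length, so the diagram is simply laced. The associated Dynkin diagram is a chain of 7 nodes with one extra node attached to the third node from one end (E_8), so the type is E_8.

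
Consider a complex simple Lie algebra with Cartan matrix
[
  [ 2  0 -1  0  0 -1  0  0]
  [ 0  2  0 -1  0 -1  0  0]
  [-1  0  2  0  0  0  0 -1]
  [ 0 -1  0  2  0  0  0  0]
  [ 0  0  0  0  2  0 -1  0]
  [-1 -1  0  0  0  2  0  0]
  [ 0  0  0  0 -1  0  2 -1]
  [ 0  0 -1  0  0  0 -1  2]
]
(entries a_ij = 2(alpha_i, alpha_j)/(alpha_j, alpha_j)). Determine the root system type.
The matrix has rank 8 with 2's on the diagonal. Reading the off-diagonal entries as Dynkin edges (a single edge where a_ij = a_ji = -1; a double or triple edge where a_ij * a_ji = 2 or 3), the diagram is a chain of 8 nodes with single edges (A_8). One simple-root ordering that puts it in standard form is (alpha_5, alpha_7, alpha_8, alpha_3, alpha_1, alpha_6, alpha_2, alpha_4). So the algebra is type A_8, i.e. sl(9).

A_8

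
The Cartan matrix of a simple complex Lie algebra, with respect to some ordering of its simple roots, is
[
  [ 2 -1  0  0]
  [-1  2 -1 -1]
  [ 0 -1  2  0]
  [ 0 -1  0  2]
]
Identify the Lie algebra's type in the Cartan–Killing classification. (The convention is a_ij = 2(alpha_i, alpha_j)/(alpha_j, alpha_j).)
The matrix has rank 4 with 2's on the diagonal. Reading the off-diagonal entries as Dynkin edges (a single edge where a_ij = a_ji = -1; a double or triple edge where a_ij * a_ji = 2 or 3), the diagram is a chain of 2 nodes with a fork of two nodes at one end (D_4). One simple-root ordering that puts it in standard form is (alpha_1, alpha_2, alpha_4, alpha_3). So the algebra is type D_4, i.e. so(8).

D_4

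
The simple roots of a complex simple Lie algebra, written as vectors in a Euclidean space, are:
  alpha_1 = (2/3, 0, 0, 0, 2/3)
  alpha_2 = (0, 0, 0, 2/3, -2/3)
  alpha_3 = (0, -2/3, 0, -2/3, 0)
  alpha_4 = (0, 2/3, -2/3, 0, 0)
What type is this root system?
A_4 (sl(5))

Compute the Cartan integers a_ij = 2(alpha_i, alpha_j)/(alpha_j, alpha_j); the resulting 4x4 Cartan matrix is
[[2, -1, 0, 0], [-1, 2, -1, 0], [0, -1, 2, -1], [0, 0, -1, 2]].
All simple roots have the same length, so the diagram is simply laced. The associated Dynkin diagram is a chain of 4 nodes with single edges (A_4), so the type is A_4 (the algebra sl(5)).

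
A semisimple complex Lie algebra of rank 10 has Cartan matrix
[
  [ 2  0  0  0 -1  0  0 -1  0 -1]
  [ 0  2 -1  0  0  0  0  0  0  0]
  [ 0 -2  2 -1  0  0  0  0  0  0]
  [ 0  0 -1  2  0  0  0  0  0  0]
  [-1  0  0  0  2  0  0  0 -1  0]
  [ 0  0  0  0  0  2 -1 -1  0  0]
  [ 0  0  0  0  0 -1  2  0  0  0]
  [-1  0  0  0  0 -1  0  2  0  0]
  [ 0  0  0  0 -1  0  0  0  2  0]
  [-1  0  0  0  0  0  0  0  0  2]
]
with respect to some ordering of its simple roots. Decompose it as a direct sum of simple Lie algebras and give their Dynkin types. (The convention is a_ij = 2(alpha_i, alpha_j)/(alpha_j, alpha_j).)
The diagram associated to this matrix has two connected components: the simple roots {alpha_2, alpha_3, alpha_4} form a chain of 3 nodes with a double edge at one end; the terminal node there is the unique short simple root (B_3), and {alpha_1, alpha_5, alpha_6, alpha_7, alpha_8, alpha_9, alpha_10} form a chain of 6 nodes with one extra node attached to the third node from one end (E_7). A semisimple Lie algebra decomposes uniquely as the direct sum of simple ideals, one per connected component of its Dynkin diagram, so g ≅ B_3 ⊕ E_7 (dimension 21 + 133 = 154).

B_3 ⊕ E_7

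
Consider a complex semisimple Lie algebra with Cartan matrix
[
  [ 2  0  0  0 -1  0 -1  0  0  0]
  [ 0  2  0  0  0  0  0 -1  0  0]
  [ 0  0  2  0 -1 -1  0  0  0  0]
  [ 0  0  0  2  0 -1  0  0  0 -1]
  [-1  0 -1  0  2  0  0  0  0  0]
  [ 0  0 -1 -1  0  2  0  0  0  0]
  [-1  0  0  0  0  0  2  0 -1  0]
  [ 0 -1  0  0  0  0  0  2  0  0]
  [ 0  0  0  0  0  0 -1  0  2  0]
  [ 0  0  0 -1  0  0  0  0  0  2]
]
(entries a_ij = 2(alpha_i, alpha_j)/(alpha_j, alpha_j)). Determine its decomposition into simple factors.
The diagram associated to this matrix has two connected components: the simple roots {alpha_2, alpha_8} form a chain of 2 nodes with single edges (A_2), and {alpha_1, alpha_3, alpha_4, alpha_5, alpha_6, alpha_7, alpha_9, alpha_10} form a chain of 8 nodes with single edges (A_8). A semisimple Lie algebra decomposes uniquely as the direct sum of simple ideals, one per connected component of its Dynkin diagram, so g ≅ A_2 ⊕ A_8 (dimension 8 + 80 = 88).

A_2 + A_8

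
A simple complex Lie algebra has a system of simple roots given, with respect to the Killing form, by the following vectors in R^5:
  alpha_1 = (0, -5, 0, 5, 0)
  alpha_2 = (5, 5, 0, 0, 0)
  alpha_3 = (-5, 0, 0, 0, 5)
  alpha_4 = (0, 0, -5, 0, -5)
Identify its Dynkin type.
Compute the Cartan integers a_ij = 2(alpha_i, alpha_j)/(alpha_j, alpha_j); the resulting 4x4 Cartan matrix is
[[2, -1, 0, 0], [-1, 2, -1, 0], [0, -1, 2, -1], [0, 0, -1, 2]].
All simple roots have the same length, so the diagram is simply laced. The associated Dynkin diagram is a chain of 4 nodes with single edges (A_4), so the type is A_4 (the algebra sl(5)).

A_4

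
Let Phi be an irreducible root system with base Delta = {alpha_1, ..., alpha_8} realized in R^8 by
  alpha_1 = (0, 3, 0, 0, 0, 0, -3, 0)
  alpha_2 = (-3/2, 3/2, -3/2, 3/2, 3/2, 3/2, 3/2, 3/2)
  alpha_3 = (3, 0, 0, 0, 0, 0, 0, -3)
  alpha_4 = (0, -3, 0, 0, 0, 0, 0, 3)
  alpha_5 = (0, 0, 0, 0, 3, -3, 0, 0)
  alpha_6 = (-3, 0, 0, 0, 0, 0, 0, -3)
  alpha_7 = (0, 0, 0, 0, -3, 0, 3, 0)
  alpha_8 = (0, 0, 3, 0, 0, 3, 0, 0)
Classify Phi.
E8

Compute the Cartan integers a_ij = 2(alpha_i, alpha_j)/(alpha_j, alpha_j); the resulting 8x8 Cartan matrix is
[[2, 0, 0, -1, 0, 0, -1, 0], [0, 2, -1, 0, 0, 0, 0, 0], [0, -1, 2, -1, 0, 0, 0, 0], [-1, 0, -1, 2, 0, -1, 0, 0], [0, 0, 0, 0, 2, 0, -1, -1], [0, 0, 0, -1, 0, 2, 0, 0], [-1, 0, 0, 0, -1, 0, 2, 0], [0, 0, 0, 0, -1, 0, 0, 2]].
All simple roots have the same length, so the diagram is simply laced. The associated Dynkin diagram is a chain of 7 nodes with one extra node attached to the third node from one end (E_8), so the type is E_8.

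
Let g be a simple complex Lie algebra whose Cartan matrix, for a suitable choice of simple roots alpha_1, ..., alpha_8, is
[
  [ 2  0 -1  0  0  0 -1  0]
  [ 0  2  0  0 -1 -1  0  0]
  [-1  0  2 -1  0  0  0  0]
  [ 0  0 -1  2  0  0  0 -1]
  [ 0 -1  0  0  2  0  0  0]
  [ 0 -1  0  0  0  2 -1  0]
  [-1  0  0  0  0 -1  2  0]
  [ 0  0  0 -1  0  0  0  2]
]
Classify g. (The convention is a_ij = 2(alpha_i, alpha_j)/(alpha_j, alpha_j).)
A_8

The matrix has rank 8 with 2's on the diagonal. Reading the off-diagonal entries as Dynkin edges (a single edge where a_ij = a_ji = -1; a double or triple edge where a_ij * a_ji = 2 or 3), the diagram is a chain of 8 nodes with single edges (A_8). One simple-root ordering that puts it in standard form is (alpha_5, alpha_2, alpha_6, alpha_7, alpha_1, alpha_3, alpha_4, alpha_8). So the algebra is type A_8, i.e. sl(9).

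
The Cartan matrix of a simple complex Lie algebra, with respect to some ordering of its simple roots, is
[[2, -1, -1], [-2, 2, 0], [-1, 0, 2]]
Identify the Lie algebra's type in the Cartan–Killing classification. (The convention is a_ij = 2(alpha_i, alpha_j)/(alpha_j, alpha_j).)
C3

The matrix has rank 3 with 2's on the diagonal. Reading the off-diagonal entries as Dynkin edges (a single edge where a_ij = a_ji = -1; a double or triple edge where a_ij * a_ji = 2 or 3), the diagram is a chain of 3 nodes with a double edge at one end; the terminal node there is the unique long simple root (C_3). One simple-root ordering that puts it in standard form is (alpha_3, alpha_1, alpha_2). So the algebra is type C_3, i.e. sp(6).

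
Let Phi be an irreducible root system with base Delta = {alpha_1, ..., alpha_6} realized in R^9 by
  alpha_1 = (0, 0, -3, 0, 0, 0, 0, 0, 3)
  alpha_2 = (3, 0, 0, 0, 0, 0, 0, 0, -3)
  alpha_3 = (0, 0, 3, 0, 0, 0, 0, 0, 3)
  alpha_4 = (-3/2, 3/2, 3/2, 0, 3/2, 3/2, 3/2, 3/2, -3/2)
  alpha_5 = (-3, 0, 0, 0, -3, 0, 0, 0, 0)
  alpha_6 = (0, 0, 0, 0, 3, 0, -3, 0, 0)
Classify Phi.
Compute the Cartan integers a_ij = 2(alpha_i, alpha_j)/(alpha_j, alpha_j); the resulting 6x6 Cartan matrix is
[[2, -1, 0, -1, 0, 0], [-1, 2, -1, 0, -1, 0], [0, -1, 2, 0, 0, 0], [-1, 0, 0, 2, 0, 0], [0, -1, 0, 0, 2, -1], [0, 0, 0, 0, -1, 2]].
All simple roots have the same length, so the diagram is simply laced. The associated Dynkin diagram is a chain of 5 nodes with one extra node attached to the third node from one end (E_6), so the type is E_6.

E6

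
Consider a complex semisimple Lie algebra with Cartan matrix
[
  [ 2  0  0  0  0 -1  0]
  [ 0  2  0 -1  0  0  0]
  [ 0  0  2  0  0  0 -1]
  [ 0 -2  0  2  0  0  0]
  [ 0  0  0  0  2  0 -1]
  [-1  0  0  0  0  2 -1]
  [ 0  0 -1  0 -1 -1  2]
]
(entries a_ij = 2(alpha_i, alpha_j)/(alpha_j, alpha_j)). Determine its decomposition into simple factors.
B_2 (so(5)) ⊕ D_5 (so(10))

The diagram associated to this matrix has two connected components: the simple roots {alpha_2, alpha_4} form a chain of 2 nodes with a double edge at one end; the terminal node there is the unique short simple root (B_2), and {alpha_1, alpha_3, alpha_5, alpha_6, alpha_7} form a chain of 3 nodes with a fork of two nodes at one end (D_5). A semisimple Lie algebra decomposes uniquely as the direct sum of simple ideals, one per connected component of its Dynkin diagram, so g ≅ B_2 ⊕ D_5 (dimension 10 + 45 = 55).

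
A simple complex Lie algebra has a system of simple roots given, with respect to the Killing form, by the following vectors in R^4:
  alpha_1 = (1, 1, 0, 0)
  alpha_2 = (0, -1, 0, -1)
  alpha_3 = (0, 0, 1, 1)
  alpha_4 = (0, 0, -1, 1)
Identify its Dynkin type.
Compute the Cartan integers a_ij = 2(alpha_i, alpha_j)/(alpha_j, alpha_j); the resulting 4x4 Cartan matrix is
[[2, -1, 0, 0], [-1, 2, -1, -1], [0, -1, 2, 0], [0, -1, 0, 2]].
All simple roots have the same length, so the diagram is simply laced. The associated Dynkin diagram is a chain of 2 nodes with a fork of two nodes at one end (D_4), so the type is D_4 (the algebra so(8)).

D4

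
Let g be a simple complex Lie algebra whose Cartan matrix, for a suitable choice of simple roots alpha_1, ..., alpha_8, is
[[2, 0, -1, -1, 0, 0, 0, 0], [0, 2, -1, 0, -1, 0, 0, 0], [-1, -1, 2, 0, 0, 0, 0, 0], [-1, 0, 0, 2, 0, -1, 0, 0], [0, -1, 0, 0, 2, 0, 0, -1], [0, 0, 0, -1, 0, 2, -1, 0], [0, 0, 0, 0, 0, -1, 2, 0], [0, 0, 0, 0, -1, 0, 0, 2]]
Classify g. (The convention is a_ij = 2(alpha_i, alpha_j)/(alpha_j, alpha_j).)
A_8

The matrix has rank 8 with 2's on the diagonal. Reading the off-diagonal entries as Dynkin edges (a single edge where a_ij = a_ji = -1; a double or triple edge where a_ij * a_ji = 2 or 3), the diagram is a chain of 8 nodes with single edges (A_8). One simple-root ordering that puts it in standard form is (alpha_7, alpha_6, alpha_4, alpha_1, alpha_3, alpha_2, alpha_5, alpha_8). So the algebra is type A_8, i.e. sl(9).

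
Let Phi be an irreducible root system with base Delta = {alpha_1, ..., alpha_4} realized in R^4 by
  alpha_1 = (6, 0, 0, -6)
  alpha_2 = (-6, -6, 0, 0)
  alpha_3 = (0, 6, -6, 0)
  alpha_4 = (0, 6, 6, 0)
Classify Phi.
D_4 (so(8))

Compute the Cartan integers a_ij = 2(alpha_i, alpha_j)/(alpha_j, alpha_j); the resulting 4x4 Cartan matrix is
[[2, -1, 0, 0], [-1, 2, -1, -1], [0, -1, 2, 0], [0, -1, 0, 2]].
All simple roots have the same length, so the diagram is simply laced. The associated Dynkin diagram is a chain of 2 nodes with a fork of two nodes at one end (D_4), so the type is D_4 (the algebra so(8)).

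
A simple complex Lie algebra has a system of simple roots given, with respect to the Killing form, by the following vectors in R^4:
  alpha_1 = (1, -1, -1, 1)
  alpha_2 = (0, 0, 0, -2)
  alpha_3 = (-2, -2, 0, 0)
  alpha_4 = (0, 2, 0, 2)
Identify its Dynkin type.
F_4

Compute the Cartan integers a_ij = 2(alpha_i, alpha_j)/(alpha_j, alpha_j); the resulting 4x4 Cartan matrix is
[[2, -1, 0, 0], [-1, 2, 0, -1], [0, 0, 2, -1], [0, -2, -1, 2]].
The roots have two lengths (squared-length ratio 2:1); the short ones are alpha_{1,2}. The associated Dynkin diagram is a chain of 4 nodes with a double edge between the middle two (F_4), so the type is F_4.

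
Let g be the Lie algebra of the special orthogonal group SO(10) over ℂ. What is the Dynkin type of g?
This is so(10) with 10 even, which has dimension 10(10-1)/2 = 45 and rank 10/2 = 5. In the classification of classical Lie algebras, the orthogonal algebra so(2n) in an even number of variables has type D_n; here n = 5, so the Dynkin diagram is a chain of 3 nodes with a fork of two nodes at one end (D_5). Hence the type is D_5.

D_5 (so(10))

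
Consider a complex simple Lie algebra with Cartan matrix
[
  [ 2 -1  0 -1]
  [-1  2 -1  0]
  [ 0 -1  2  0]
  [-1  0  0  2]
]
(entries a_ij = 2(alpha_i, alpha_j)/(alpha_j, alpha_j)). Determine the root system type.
type A_4

The matrix has rank 4 with 2's on the diagonal. Reading the off-diagonal entries as Dynkin edges (a single edge where a_ij = a_ji = -1; a double or triple edge where a_ij * a_ji = 2 or 3), the diagram is a chain of 4 nodes with single edges (A_4). One simple-root ordering that puts it in standard form is (alpha_4, alpha_1, alpha_2, alpha_3). So the algebra is type A_4, i.e. sl(5).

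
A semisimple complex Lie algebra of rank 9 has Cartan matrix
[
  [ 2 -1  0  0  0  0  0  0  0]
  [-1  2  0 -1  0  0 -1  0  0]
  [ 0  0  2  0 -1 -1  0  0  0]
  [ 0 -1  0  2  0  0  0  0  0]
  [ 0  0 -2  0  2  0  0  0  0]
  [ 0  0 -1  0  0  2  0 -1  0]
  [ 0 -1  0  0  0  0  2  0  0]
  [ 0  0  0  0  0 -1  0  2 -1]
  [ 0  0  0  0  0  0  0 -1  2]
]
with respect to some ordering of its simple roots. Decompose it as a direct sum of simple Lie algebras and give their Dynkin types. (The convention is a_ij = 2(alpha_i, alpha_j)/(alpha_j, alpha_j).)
C_5 (sp(10)) + D_4 (so(8))

The diagram associated to this matrix has two connected components: the simple roots {alpha_3, alpha_5, alpha_6, alpha_8, alpha_9} form a chain of 5 nodes with a double edge at one end; the terminal node there is the unique long simple root (C_5), and {alpha_1, alpha_2, alpha_4, alpha_7} form a chain of 2 nodes with a fork of two nodes at one end (D_4). A semisimple Lie algebra decomposes uniquely as the direct sum of simple ideals, one per connected component of its Dynkin diagram, so g ≅ C_5 ⊕ D_4 (dimension 55 + 28 = 83).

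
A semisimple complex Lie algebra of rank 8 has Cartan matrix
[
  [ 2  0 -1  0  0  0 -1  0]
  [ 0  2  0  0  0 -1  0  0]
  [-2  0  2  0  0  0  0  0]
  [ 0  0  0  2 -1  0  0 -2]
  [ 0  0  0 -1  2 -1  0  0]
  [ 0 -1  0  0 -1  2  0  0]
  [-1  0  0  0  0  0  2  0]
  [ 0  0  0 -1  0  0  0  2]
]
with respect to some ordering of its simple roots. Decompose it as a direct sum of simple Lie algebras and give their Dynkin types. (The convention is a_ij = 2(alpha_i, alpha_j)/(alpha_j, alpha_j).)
B5 + C3

The diagram associated to this matrix has two connected components: the simple roots {alpha_2, alpha_4, alpha_5, alpha_6, alpha_8} form a chain of 5 nodes with a double edge at one end; the terminal node there is the unique short simple root (B_5), and {alpha_1, alpha_3, alpha_7} form a chain of 3 nodes with a double edge at one end; the terminal node there is the unique long simple root (C_3). A semisimple Lie algebra decomposes uniquely as the direct sum of simple ideals, one per connected component of its Dynkin diagram, so g ≅ B_5 ⊕ C_3 (dimension 55 + 21 = 76).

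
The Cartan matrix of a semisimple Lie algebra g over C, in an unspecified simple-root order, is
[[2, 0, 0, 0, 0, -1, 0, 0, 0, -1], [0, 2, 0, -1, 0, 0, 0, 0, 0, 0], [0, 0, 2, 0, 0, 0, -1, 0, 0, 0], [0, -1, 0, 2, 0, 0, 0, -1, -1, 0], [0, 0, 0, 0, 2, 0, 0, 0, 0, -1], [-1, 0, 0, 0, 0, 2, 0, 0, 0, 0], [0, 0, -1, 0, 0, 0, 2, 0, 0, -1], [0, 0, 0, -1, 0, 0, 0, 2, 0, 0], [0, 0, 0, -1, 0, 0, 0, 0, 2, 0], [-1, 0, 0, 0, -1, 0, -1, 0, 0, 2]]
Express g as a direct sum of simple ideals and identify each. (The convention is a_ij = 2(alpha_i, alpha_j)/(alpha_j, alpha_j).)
The diagram associated to this matrix has two connected components: the simple roots {alpha_2, alpha_4, alpha_8, alpha_9} form a chain of 2 nodes with a fork of two nodes at one end (D_4), and {alpha_1, alpha_3, alpha_5, alpha_6, alpha_7, alpha_10} form a chain of 5 nodes with one extra node attached to the third node from one end (E_6). A semisimple Lie algebra decomposes uniquely as the direct sum of simple ideals, one per connected component of its Dynkin diagram, so g ≅ D_4 ⊕ E_6 (dimension 28 + 78 = 106).

D_4 + E_6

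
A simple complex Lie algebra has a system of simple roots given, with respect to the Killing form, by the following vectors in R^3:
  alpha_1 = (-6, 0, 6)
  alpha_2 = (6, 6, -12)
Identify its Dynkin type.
G2

Compute the Cartan integers a_ij = 2(alpha_i, alpha_j)/(alpha_j, alpha_j); the resulting 2x2 Cartan matrix is
[[2, -1], [-3, 2]].
The roots have two lengths (squared-length ratio 3:1); the short ones are alpha_{1}. The associated Dynkin diagram is two nodes joined by a triple edge (G_2), so the type is G_2.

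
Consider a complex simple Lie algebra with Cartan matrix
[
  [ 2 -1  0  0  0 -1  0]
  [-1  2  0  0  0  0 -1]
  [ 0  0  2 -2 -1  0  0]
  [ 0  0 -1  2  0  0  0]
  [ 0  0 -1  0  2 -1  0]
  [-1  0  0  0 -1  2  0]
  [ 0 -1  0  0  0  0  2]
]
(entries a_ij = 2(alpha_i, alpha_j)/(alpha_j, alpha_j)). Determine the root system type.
The matrix has rank 7 with 2's on the diagonal. Reading the off-diagonal entries as Dynkin edges (a single edge where a_ij = a_ji = -1; a double or triple edge where a_ij * a_ji = 2 or 3), the diagram is a chain of 7 nodes with a double edge at one end; the terminal node there is the unique short simple root (B_7). One simple-root ordering that puts it in standard form is (alpha_7, alpha_2, alpha_1, alpha_6, alpha_5, alpha_3, alpha_4). So the algebra is type B_7, i.e. so(15).

B_7 (so(15))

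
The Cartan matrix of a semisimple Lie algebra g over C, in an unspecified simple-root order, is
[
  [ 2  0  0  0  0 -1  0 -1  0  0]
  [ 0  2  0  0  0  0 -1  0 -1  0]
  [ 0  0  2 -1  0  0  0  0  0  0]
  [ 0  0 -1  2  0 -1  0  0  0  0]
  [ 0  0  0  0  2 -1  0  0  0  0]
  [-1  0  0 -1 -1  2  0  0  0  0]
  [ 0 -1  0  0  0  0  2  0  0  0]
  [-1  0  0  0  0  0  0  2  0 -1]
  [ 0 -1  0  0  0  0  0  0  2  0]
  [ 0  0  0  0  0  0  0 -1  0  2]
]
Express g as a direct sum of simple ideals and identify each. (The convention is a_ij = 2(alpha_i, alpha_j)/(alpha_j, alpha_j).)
The diagram associated to this matrix has two connected components: the simple roots {alpha_2, alpha_7, alpha_9} form a chain of 3 nodes with single edges (A_3), and {alpha_1, alpha_3, alpha_4, alpha_5, alpha_6, alpha_8, alpha_10} form a chain of 6 nodes with one extra node attached to the third node from one end (E_7). A semisimple Lie algebra decomposes uniquely as the direct sum of simple ideals, one per connected component of its Dynkin diagram, so g ≅ A_3 ⊕ E_7 (dimension 15 + 133 = 148).

A_3 (sl(4)) + E_7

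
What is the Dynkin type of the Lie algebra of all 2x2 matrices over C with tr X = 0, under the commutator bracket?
type A_1

This is sl(2), which has dimension 2^2 - 1 = 3 and rank 2 - 1 = 1 (a Cartan subalgebra is the diagonal traceless matrices). In the classification of classical Lie algebras, the special linear algebra sl(n+1) has type A_n; here n = 1, so the Dynkin diagram is a chain of 1 nodes with single edges (A_1). Hence the type is A_1.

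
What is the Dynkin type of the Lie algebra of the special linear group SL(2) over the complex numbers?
A1

This is sl(2), which has dimension 2^2 - 1 = 3 and rank 2 - 1 = 1 (a Cartan subalgebra is the diagonal traceless matrices). In the classification of classical Lie algebras, the special linear algebra sl(n+1) has type A_n; here n = 1, so the Dynkin diagram is a chain of 1 nodes with single edges (A_1). Hence the type is A_1.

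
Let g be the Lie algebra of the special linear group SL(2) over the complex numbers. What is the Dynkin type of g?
This is sl(2), which has dimension 2^2 - 1 = 3 and rank 2 - 1 = 1 (a Cartan subalgebra is the diagonal traceless matrices). In the classification of classical Lie algebras, the special linear algebra sl(n+1) has type A_n; here n = 1, so the Dynkin diagram is a chain of 1 nodes with single edges (A_1). Hence the type is A_1.

A1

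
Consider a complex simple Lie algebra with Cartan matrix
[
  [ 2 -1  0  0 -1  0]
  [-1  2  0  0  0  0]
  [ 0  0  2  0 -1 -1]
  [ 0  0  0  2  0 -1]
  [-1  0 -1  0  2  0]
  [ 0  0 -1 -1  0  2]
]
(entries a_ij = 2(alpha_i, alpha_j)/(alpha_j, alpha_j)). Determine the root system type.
The matrix has rank 6 with 2's on the diagonal. Reading the off-diagonal entries as Dynkin edges (a single edge where a_ij = a_ji = -1; a double or triple edge where a_ij * a_ji = 2 or 3), the diagram is a chain of 6 nodes with single edges (A_6). One simple-root ordering that puts it in standard form is (alpha_4, alpha_6, alpha_3, alpha_5, alpha_1, alpha_2). So the algebra is type A_6, i.e. sl(7).

A6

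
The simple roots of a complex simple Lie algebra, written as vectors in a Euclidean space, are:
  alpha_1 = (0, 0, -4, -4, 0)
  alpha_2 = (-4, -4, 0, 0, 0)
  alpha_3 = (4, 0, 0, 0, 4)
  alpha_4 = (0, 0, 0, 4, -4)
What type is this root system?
Compute the Cartan integers a_ij = 2(alpha_i, alpha_j)/(alpha_j, alpha_j); the resulting 4x4 Cartan matrix is
[[2, 0, 0, -1], [0, 2, -1, 0], [0, -1, 2, -1], [-1, 0, -1, 2]].
All simple roots have the same length, so the diagram is simply laced. The associated Dynkin diagram is a chain of 4 nodes with single edges (A_4), so the type is A_4 (the algebra sl(5)).

type A_4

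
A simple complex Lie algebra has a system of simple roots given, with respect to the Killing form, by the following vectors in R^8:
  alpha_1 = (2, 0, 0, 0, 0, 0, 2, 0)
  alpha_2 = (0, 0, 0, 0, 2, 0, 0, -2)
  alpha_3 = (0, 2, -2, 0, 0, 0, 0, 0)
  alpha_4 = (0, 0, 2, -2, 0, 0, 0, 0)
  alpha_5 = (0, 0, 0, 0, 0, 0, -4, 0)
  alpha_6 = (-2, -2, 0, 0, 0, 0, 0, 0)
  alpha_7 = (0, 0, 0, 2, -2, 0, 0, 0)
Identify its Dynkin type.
Compute the Cartan integers a_ij = 2(alpha_i, alpha_j)/(alpha_j, alpha_j); the resulting 7x7 Cartan matrix is
[[2, 0, 0, 0, -1, -1, 0], [0, 2, 0, 0, 0, 0, -1], [0, 0, 2, -1, 0, -1, 0], [0, 0, -1, 2, 0, 0, -1], [-2, 0, 0, 0, 2, 0, 0], [-1, 0, -1, 0, 0, 2, 0], [0, -1, 0, -1, 0, 0, 2]].
The roots have two lengths (squared-length ratio 2:1); the short ones are alpha_{1,2,3,4,6,7}. The associated Dynkin diagram is a chain of 7 nodes with a double edge at one end; the terminal node there is the unique long simple root (C_7), so the type is C_7 (the algebra sp(14)).

C7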